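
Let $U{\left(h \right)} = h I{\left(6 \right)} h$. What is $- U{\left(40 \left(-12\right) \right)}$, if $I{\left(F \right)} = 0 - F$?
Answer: $1382400$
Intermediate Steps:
$I{\left(F \right)} = - F$
$U{\left(h \right)} = - 6 h^{2}$ ($U{\left(h \right)} = h \left(\left(-1\right) 6\right) h = h \left(-6\right) h = - 6 h h = - 6 h^{2}$)
$- U{\left(40 \left(-12\right) \right)} = - \left(-6\right) \left(40 \left(-12\right)\right)^{2} = - \left(-6\right) \left(-480\right)^{2} = - \left(-6\right) 230400 = \left(-1\right) \left(-1382400\right) = 1382400$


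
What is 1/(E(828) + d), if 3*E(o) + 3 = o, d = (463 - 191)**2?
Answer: 1/74259 ≈ 1.3466e-5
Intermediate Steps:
d = 73984 (d = 272**2 = 73984)
E(o) = -1 + o/3
1/(E(828) + d) = 1/((-1 + (1/3)*828) + 73984) = 1/((-1 + 276) + 73984) = 1/(275 + 73984) = 1/74259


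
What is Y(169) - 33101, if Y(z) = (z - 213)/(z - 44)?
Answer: -4137669/125 ≈ -33101.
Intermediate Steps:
Y(z) = (-213 + z)/(-44 + z)
Y(169) - 33101 = (-213 + 169)/(-44 + 169) - 33101 = -44/125 - 33101 = -4137669/125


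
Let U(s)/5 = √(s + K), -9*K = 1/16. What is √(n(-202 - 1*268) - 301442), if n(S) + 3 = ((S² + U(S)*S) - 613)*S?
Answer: √(-934527015 + 828375*I*√67681)/3 ≈ 1167.3 + 10257.0*I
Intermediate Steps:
K = -1/144 (K = -⅑/16 = -⅑*1/16 = -1/144 ≈ -0.0069444)
U(s) = 5*√(-1/144 + s) (U(s) = 5*√(s - 1/144) = 5*√(-1/144 + s))
n(S) = -3 + S*(-613 + S² + 5*S*√(-1 + 144*S)/12) (n(S) = -3 + ((S² + (5*√(-1 + 144*S)/12)*S) - 613)*S = -3 + ((S² + 5*S*√(-1 + 144*S)/12) - 613)*S = -3 + (-613 + S² + 5*S*√(-1 + 144*S)/12)*S = -3 + S*(-613 + S² + 5*S*√(-1 + 144*S)/12))
√(n(-202 - 1*268) - 301442) = √((-3 + (-202 - 1*268)³ - 613*(-202 - 1*268) + 5*(-202 - 1*268)²*√(-1 + 144*(-202 - 1*268))/12) - 301442) = √((-3 + (-202 - 268)³ - 613*(-202 - 268) + 5*(-202 - 268)²*√(-1 + 144*(-202 - 268))/12) - 301442) = √((-3 + (-470)³ - 613*(-470) + (5/12)*(-470)²*√(-1 + 144*(-470))) - 301442) = √((-3 - 103823000 + 288110 + (5/12)*220900*√(-1 - 67680)) - 301442) = √((-3 - 103823000 + 288110 + (5/12)*220900*√(-67681)) - 301442) = √((-3 - 103823000 + 288110 + (5/12)*220900*(I*√67681)) - 301442) = √((-3 - 103823000 + 288110 + 276125*I*√67681/3) - 301442) = √((-103534893 + 276125*I*√67681/3) - 301442) = √(-103836335 + 276125*I*√67681/3)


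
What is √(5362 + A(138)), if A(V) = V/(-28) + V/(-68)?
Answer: 5*√3033310/119 ≈ 73.178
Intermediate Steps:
A(V) = -6*V/119 (A(V) = V*(-1/28) + V*(-1/68) = -V/28 - V/68 = -6*V/119)
√(5362 + A(138)) = √(5362 - 6/119*138) = √(5362 - 828/119) = √(637250/119) = 5*√3033310/119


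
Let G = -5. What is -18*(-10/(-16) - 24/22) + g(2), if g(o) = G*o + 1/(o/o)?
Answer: -27/44 ≈ -0.61364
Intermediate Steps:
g(o) = 1 - 5*o (g(o) = -5*o + 1/(o/o) = -5*o + 1/1 = -5*o + 1 = 1 - 5*o)
-18*(-10/(-16) - 24/22) + g(2) = -18*(-10/(-16) - 24/22) + (1 - 5*2) = -18*(-10*(-1/16) - 24*1/22) + (1 - 10) = -18*(5/8 - 12/11) - 9 = -18*(-41/88) - 9 = 369/44 - 9 = -27/44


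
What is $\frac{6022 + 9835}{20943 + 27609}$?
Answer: $\frac{15857}{48552} \approx 0.3266$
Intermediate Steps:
$\frac{6022 + 9835}{20943 + 27609} = \frac{15857}{48552}$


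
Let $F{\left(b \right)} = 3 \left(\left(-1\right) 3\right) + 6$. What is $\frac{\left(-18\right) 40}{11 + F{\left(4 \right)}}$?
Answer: $-90$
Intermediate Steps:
$F{\left(b \right)} = -3$ ($F{\left(b \right)} = 3 \left(-3\right) + 6 = -9 + 6 = -3$)
$\frac{\left(-18\right) 40}{11 + F{\left(4 \right)}} = \frac{\left(-18\right) 40}{11 - 3} = - \frac{720}{8} = \left(-720\right) \frac{1}{8} = -90$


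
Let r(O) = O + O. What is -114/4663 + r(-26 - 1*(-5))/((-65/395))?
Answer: 15470352/60619 ≈ 255.21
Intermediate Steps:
r(O) = 2*O
-114/4663 + r(-26 - 1*(-5))/((-65/395)) = -114/4663 + (2*(-26 - 1*(-5)))/((-65/395)) = -114*1/4663 + (2*(-26 + 5))/((-65*1/395)) = -114/4663 + (2*(-21))/(-13/79) = -114/4663 - 42*(-79/13) = -114/4663 + 3318/13 = 15470352/60619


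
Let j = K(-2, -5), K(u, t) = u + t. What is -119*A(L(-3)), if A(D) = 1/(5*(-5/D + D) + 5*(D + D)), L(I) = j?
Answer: 833/710 ≈ 1.1732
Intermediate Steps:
K(u, t) = t + u
j = -7 (j = -5 - 2 = -7)
L(I) = -7
A(D) = 1/(-25/D + 15*D) (A(D) = 1/(5*(D - 5/D) + 5*(2*D)) = 1/((-25/D + 5*D) + 10*D) = 1/(-25/D + 15*D))
-119*A(L(-3)) = -119*(-7)/(5*(-5 + 3*(-7)**2)) = -119*(-7)/(5*(-5 + 3*49)) = -119*(-7)/(5*(-5 + 147)) = -119*(-7)/(5*142) = -119*(-7/710) = 833/710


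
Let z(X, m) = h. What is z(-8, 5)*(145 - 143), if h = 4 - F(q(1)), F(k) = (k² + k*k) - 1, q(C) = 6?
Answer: -134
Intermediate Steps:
F(k) = -1 + 2*k² (F(k) = (k² + k²) - 1 = 2*k² - 1 = -1 + 2*k²)
h = -67 (h = 4 - (-1 + 2*6²) = 4 - (-1 + 2*36) = 4 - (-1 + 72) = 4 - 1*71 = 4 - 71 = -67)
z(X, m) = -67
z(-8, 5)*(145 - 143) = -67*(145 - 143) = -67*2 = -134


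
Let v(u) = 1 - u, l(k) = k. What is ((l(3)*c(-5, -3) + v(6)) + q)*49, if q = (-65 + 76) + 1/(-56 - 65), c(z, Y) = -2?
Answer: -49/121 ≈ -0.40496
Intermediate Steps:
q = 1330/121 (q = 11 + 1/(-121) = 11 - 1/121 = 1330/121 ≈ 10.992)
((l(3)*c(-5, -3) + v(6)) + q)*49 = ((3*(-2) + (1 - 1*6)) + 1330/121)*49 = ((-6 + (1 - 6)) + 1330/121)*49 = ((-6 - 5) + 1330/121)*49 = (-11 + 1330/121)*49 = -1/121*49 = -49/121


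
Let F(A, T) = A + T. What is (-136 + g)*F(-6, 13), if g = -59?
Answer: -1365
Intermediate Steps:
(-136 + g)*F(-6, 13) = (-136 - 59)*(-6 + 13) = -195*7 = -1365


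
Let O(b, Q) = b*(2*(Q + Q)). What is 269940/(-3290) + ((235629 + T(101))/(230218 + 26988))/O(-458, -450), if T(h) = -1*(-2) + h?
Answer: -1430956147871443/17440341521400 ≈ -82.049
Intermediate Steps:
T(h) = 2 + h
O(b, Q) = 4*Q*b (O(b, Q) = b*(2*(2*Q)) = b*(4*Q) = 4*Q*b)
269940/(-3290) + ((235629 + T(101))/(230218 + 26988))/O(-458, -450) = 269940/(-3290) + ((235629 + (2 + 101))/(230218 + 26988))/((4*(-450)*(-458))) = 269940*(-1/3290) + ((235629 + 103)/257206)/824400 = -26994/329 + (235732*(1/257206))*(1/824400) = -26994/329 + (117866/128603)*(1/824400) = -26994/329 + 58933/53010156600 = -1430956147871443/17440341521400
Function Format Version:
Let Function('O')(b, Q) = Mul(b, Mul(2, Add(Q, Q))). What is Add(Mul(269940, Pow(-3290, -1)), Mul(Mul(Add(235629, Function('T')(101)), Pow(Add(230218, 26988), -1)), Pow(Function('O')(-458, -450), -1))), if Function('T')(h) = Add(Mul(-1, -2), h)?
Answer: Rational(-1430956147871443, 17440341521400) ≈ -82.049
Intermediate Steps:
Function('T')(h) = Add(2, h)
Function('O')(b, Q) = Mul(4, Q, b) (Function('O')(b, Q) = Mul(b, Mul(2, Mul(2, Q))) = Mul(b, Mul(4, Q)) = Mul(4, Q, b))
Add(Mul(269940, Pow(-3290, -1)), Mul(Mul(Add(235629, Function('T')(101)), Pow(Add(230218, 26988), -1)), Pow(Function('O')(-458, -450), -1))) = Add(Mul(269940, Pow(-3290, -1)), Mul(Mul(Add(235629, Add(2, 101)), Pow(Add(230218, 26988), -1)), Pow(Mul(4, -450, -458), -1))) = Add(Mul(269940, Rational(-1, 3290)), Mul(Mul(Add(235629, 103), Pow(257206, -1)), Pow(824400, -1))) = Add(Rational(-26994, 329), Mul(Mul(235732, Rational(1, 257206)), Rational(1, 824400))) = Add(Rational(-26994, 329), Mul(Rational(117866, 128603), Rational(1, 824400))) = Add(Rational(-26994, 329), Rational(58933, 53010156600)) = Rational(-1430956147871443, 17440341521400)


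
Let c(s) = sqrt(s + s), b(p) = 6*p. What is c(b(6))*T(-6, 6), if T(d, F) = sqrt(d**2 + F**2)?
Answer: 72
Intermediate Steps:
T(d, F) = sqrt(F**2 + d**2)
c(s) = sqrt(2)*sqrt(s) (c(s) = sqrt(2*s) = sqrt(2)*sqrt(s))
c(b(6))*T(-6, 6) = (sqrt(2)*sqrt(6*6))*sqrt(6**2 + (-6)**2) = (sqrt(2)*sqrt(36))*sqrt(36 + 36) = (sqrt(2)*6)*sqrt(72) = (6*sqrt(2))*(6*sqrt(2)) = 72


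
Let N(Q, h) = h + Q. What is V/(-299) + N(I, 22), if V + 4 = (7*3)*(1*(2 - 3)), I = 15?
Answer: 11088/299 ≈ 37.084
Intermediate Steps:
N(Q, h) = Q + h
V = -25 (V = -4 + (7*3)*(1*(2 - 3)) = -4 + 21*(1*(-1)) = -4 + 21*(-1) = -4 - 21 = -25)
V/(-299) + N(I, 22) = -25/(-299) + (15 + 22) = -25*(-1/299) + 37 = 25/299 + 37 = 11088/299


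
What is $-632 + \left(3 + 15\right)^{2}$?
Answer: $-308$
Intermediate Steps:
$-632 + \left(3 + 15\right)^{2} = -632 + 18^{2} = -632 + 324 = -308$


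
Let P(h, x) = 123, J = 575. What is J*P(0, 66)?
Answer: 70725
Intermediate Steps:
J*P(0, 66) = 575*123 = 70725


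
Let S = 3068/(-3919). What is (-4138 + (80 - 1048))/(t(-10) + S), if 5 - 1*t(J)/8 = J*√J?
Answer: -384430068561/125821141858 + 392104062330*I*√10/62910570929 ≈ -3.0554 + 19.71*I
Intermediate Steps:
S = -3068/3919 (S = 3068*(-1/3919) = -3068/3919 ≈ -0.78285)
t(J) = 40 - 8*J^(3/2) (t(J) = 40 - 8*J*√J = 40 - 8*J^(3/2))
(-4138 + (80 - 1048))/(t(-10) + S) = (-4138 + (80 - 1048))/((40 - (-80)*I*√10) - 3068/3919) = (-4138 - 968)/((40 - (-80)*I*√10) - 3068/3919) = -5106/((40 + 80*I*√10) - 3068/3919) = -5106/(153692/3919 + 80*I*√10)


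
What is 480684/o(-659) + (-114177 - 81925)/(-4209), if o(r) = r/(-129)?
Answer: 261121896542/2773731 ≈ 94141.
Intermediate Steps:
o(r) = -r/129 (o(r) = r*(-1/129) = -r/129)
480684/o(-659) + (-114177 - 81925)/(-4209) = 480684/((-1/129*(-659))) + (-114177 - 81925)/(-4209) = 480684/(659/129) - 196102*(-1/4209) = 480684*(129/659) + 196102/4209 = 62008236/659 + 196102/4209 = 261121896542/2773731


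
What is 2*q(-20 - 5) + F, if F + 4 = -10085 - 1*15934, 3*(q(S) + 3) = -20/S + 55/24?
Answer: -4684849/180 ≈ -26027.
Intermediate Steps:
q(S) = -161/72 - 20/(3*S) (q(S) = -3 + (-20/S + 55/24)/3 = -3 + (55/24 - 20/S)/3 = -3 + (55/72 - 20/(3*S)) = -161/72 - 20/(3*S))
F = -26023 (F = -4 + (-10085 - 1*15934) = -4 + (-10085 - 15934) = -4 - 26019 = -26023)
2*q(-20 - 5) + F = 2*((-480 - 161*(-20 - 5))/(72*(-20 - 5))) - 26023 = 2*((1/72)*(-480 - 161*(-25))/(-25)) - 26023 = 2*((1/72)*(-1/25)*(-480 + 4025)) - 26023 = 2*((1/72)*(-1/25)*3545) - 26023 = 2*(-709/360) - 26023 = -709/180 - 26023 = -4684849/180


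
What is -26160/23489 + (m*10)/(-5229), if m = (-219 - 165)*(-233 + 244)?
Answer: 3435280/493269 ≈ 6.9643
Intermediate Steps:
m = -4224 (m = -384*11 = -4224)
-26160/23489 + (m*10)/(-5229) = -26160/23489 - 4224*10/(-5229) = -26160*1/23489 - 42240*(-1/5229) = -26160/23489 + 14080/1743 = 3435280/493269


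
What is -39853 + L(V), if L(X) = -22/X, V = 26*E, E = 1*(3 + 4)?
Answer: -3626634/91 ≈ -39853.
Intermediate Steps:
E = 7 (E = 1*7 = 7)
V = 182 (V = 26*7 = 182)
-39853 + L(V) = -39853 - 22/182 = -39853 - 22*1/182 = -39853 - 11/91 = -3626634/91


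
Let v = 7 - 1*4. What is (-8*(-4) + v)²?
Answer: 1225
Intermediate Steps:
v = 3 (v = 7 - 4 = 3)
(-8*(-4) + v)² = (-8*(-4) + 3)² = (32 + 3)² = 35² = 1225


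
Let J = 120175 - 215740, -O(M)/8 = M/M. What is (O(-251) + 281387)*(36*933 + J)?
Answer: -17439026283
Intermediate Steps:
O(M) = -8 (O(M) = -8*M/M = -8*1 = -8)
J = -95565
(O(-251) + 281387)*(36*933 + J) = (-8 + 281387)*(36*933 - 95565) = 281379*(33588 - 95565) = 281379*(-61977) = -17439026283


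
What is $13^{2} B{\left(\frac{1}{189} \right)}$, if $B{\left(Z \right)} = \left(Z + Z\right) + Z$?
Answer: $\frac{169}{63} \approx 2.6825$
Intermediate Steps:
$B{\left(Z \right)} = 3 Z$ ($B{\left(Z \right)} = 2 Z + Z = 3 Z$)
$13^{2} B{\left(\frac{1}{189} \right)} = 13^{2} \cdot \frac{3}{189} = 169 \cdot 3 \cdot \frac{1}{189} = 169 \cdot \frac{1}{63} = \frac{169}{63}$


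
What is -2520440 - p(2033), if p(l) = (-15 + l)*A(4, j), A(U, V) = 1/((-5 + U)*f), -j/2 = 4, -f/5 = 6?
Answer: -37807609/15 ≈ -2.5205e+6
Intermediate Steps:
f = -30 (f = -5*6 = -30)
j = -8 (j = -2*4 = -8)
A(U, V) = 1/(150 - 30*U) (A(U, V) = 1/((-5 + U)*(-30)) = 1/(150 - 30*U))
p(l) = -1/2 + l/30 (p(l) = (-15 + l)*(-1/(-150 + 30*4)) = (-15 + l)*(-1/(-150 + 120)) = (-15 + l)*(-1/(-30)) = (-15 + l)*(-1*(-1/30)) = (-15 + l)*(1/30) = -1/2 + l/30)
-2520440 - p(2033) = -2520440 - (-1/2 + (1/30)*2033) = -2520440 - (-1/2 + 2033/30) = -2520440 - 1*1009/15 = -2520440 - 1009/15 = -37807609/15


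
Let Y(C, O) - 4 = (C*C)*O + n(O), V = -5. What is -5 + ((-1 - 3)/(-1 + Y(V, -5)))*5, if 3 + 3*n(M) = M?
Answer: -905/187 ≈ -4.8396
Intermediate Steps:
n(M) = -1 + M/3
Y(C, O) = 3 + O/3 + O*C**2 (Y(C, O) = 4 + ((C*C)*O + (-1 + O/3)) = 4 + (C**2*O + (-1 + O/3)) = 4 + (O*C**2 + (-1 + O/3)) = 4 + (-1 + O/3 + O*C**2) = 3 + O/3 + O*C**2)
-5 + ((-1 - 3)/(-1 + Y(V, -5)))*5 = -5 + ((-1 - 3)/(-1 + (3 + (1/3)*(-5) - 5*(-5)**2)))*5 = -5 - 4/(-1 + (3 - 5/3 - 5*25))*5 = -5 - 4/(-1 + (3 - 5/3 - 125))*5 = -5 - 4/(-1 - 371/3)*5 = -5 - 4/(-374/3)*5 = -5 - 4*(-3/374)*5 = -5 + (6/187)*5 = -5 + 30/187 = -905/187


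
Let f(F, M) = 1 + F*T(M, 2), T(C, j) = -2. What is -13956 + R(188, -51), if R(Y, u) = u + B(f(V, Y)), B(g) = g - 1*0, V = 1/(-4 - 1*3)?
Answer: -98040/7 ≈ -14006.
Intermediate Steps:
V = -⅐ (V = 1/(-4 - 3) = 1/(-7) = -⅐ ≈ -0.14286)
f(F, M) = 1 - 2*F (f(F, M) = 1 + F*(-2) = 1 - 2*F)
B(g) = g (B(g) = g + 0 = g)
R(Y, u) = 9/7 + u (R(Y, u) = u + (1 - 2*(-⅐)) = u + (1 + 2/7) = u + 9/7 = 9/7 + u)
-13956 + R(188, -51) = -13956 + (9/7 - 51) = -13956 - 348/7 = -98040/7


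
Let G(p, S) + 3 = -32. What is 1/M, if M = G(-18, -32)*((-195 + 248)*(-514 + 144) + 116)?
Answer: 1/682290 ≈ 1.4657e-6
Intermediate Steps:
G(p, S) = -35 (G(p, S) = -3 - 32 = -35)
M = 682290 (M = -35*((-195 + 248)*(-514 + 144) + 116) = -35*(53*(-370) + 116) = -35*(-19610 + 116) = -35*(-19494) = 682290)
1/M = 1/682290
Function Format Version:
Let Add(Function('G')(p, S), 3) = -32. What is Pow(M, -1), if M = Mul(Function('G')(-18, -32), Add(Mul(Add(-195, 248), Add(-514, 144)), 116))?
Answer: Rational(1, 682290) ≈ 1.4657e-6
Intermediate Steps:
Function('G')(p, S) = -35 (Function('G')(p, S) = Add(-3, -32) = -35)
M = 682290 (M = Mul(-35, Add(Mul(Add(-195, 248), Add(-514, 144)), 116)) = Mul(-35, Add(Mul(53, -370), 116)) = Mul(-35, Add(-19610, 116)) = Mul(-35, -19494) = 682290)
Pow(M, -1) = Pow(682290, -1) = Rational(1, 682290)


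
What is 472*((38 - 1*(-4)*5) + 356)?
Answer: 195408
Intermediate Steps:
472*((38 - 1*(-4)*5) + 356) = 472*((38 - (-4)*5) + 356) = 472*((38 - 1*(-20)) + 356) = 472*((38 + 20) + 356) = 472*(58 + 356) = 472*414 = 195408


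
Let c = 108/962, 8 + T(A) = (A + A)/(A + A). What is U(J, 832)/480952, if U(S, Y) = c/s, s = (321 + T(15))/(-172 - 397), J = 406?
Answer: -15363/36320052184 ≈ -4.2299e-7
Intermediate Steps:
T(A) = -7 (T(A) = -8 + (A + A)/(A + A) = -8 + (2*A)/((2*A)) = -8 + (2*A)*(1/(2*A)) = -8 + 1 = -7)
c = 54/481 (c = 108*(1/962) = 54/481 ≈ 0.11227)
s = -314/569 (s = (321 - 7)/(-172 - 397) = 314/(-569) = 314*(-1/569) = -314/569 ≈ -0.55185)
U(S, Y) = -15363/75517 (U(S, Y) = 54/(481*(-314/569)) = (54/481)*(-569/314) = -15363/75517)
U(J, 832)/480952 = -15363/75517/480952 = -15363/75517*1/480952 = -15363/36320052184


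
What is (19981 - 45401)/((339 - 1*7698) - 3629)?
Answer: 155/67 ≈ 2.3134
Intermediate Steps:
(19981 - 45401)/((339 - 1*7698) - 3629) = -25420/((339 - 7698) - 3629) = -25420/(-7359 - 3629) = -25420/(-10988) = -25420*(-1/10988) = 155/67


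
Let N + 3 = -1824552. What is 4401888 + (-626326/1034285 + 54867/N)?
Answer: 110757934451823525/25161464909 ≈ 4.4019e+6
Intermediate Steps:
N = -1824555 (N = -3 - 1824552 = -1824555)
4401888 + (-626326/1034285 + 54867/N) = 4401888 + (-626326/1034285 + 54867/(-1824555)) = 4401888 + (-626326*1/1034285 + 54867*(-1/1824555)) = 4401888 + (-626326/1034285 - 18289/608185) = 4401888 - 15993524667/25161464909 = 110757934451823525/25161464909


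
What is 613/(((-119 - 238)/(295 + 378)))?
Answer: -412549/357 ≈ -1155.6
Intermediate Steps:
613/(((-119 - 238)/(295 + 378))) = 613/((-357/673)) = 613/((-357*1/673)) = 613/(-357/673) = 613*(-673/357) = -412549/357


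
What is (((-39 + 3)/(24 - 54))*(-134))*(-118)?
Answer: 94872/5 ≈ 18974.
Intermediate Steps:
(((-39 + 3)/(24 - 54))*(-134))*(-118) = (-36/(-30)*(-134))*(-118) = (-36*(-1/30)*(-134))*(-118) = ((6/5)*(-134))*(-118) = -804/5*(-118) = 94872/5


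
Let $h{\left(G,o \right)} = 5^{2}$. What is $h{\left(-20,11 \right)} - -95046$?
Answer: $95071$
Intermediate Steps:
$h{\left(G,o \right)} = 25$
$h{\left(-20,11 \right)} - -95046 = 25 - -95046 = 25 + 95046 = 95071$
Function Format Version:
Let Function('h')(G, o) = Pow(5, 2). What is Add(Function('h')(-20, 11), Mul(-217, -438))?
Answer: 95071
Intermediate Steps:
Function('h')(G, o) = 25
Add(Function('h')(-20, 11), Mul(-217, -438)) = Add(25, Mul(-217, -438)) = Add(25, 95046) = 95071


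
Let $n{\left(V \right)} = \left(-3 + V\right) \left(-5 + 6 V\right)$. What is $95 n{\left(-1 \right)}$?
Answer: $4180$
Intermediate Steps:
$n{\left(V \right)} = \left(-5 + 6 V\right) \left(-3 + V\right)$
$95 n{\left(-1 \right)} = 95 \left(15 - -23 + 6 \left(-1\right)^{2}\right) = 95 \left(15 + 23 + 6 \cdot 1\right) = 95 \left(15 + 23 + 6\right) = 95 \cdot 44 = 4180$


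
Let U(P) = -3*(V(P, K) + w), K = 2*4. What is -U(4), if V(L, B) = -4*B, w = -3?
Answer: -105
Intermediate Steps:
K = 8
U(P) = 105 (U(P) = -3*(-4*8 - 3) = -3*(-32 - 3) = -3*(-35) = 105)
-U(4) = -1*105 = -105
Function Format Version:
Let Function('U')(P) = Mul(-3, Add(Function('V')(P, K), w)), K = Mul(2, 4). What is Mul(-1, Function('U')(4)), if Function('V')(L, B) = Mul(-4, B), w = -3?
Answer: -105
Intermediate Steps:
K = 8
Function('U')(P) = 105 (Function('U')(P) = Mul(-3, Add(Mul(-4, 8), -3)) = Mul(-3, Add(-32, -3)) = Mul(-3, -35) = 105)
Mul(-1, Function('U')(4)) = Mul(-1, 105) = -105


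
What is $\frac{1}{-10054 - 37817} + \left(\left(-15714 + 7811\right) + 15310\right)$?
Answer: $\frac{354580496}{47871} \approx 7407.0$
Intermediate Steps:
$\frac{1}{-10054 - 37817} + \left(\left(-15714 + 7811\right) + 15310\right) = \frac{1}{-47871} + \left(-7903 + 15310\right) = - \frac{1}{47871} + 7407 = \frac{354580496}{47871}$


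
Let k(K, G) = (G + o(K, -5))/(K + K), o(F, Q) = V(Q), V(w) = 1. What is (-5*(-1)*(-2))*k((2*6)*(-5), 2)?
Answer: ¼ ≈ 0.25000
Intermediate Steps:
o(F, Q) = 1
k(K, G) = (1 + G)/(2*K) (k(K, G) = (G + 1)/(K + K) = (1 + G)/((2*K)) = (1 + G)*(1/(2*K)) = (1 + G)/(2*K))
(-5*(-1)*(-2))*k((2*6)*(-5), 2) = (-5*(-1)*(-2))*((1 + 2)/(2*(((2*6)*(-5))))) = (5*(-2))*((½)*3/(12*(-5))) = -5*3/(-60) = -5*(-1)*3/60 = -10*(-1/40) = ¼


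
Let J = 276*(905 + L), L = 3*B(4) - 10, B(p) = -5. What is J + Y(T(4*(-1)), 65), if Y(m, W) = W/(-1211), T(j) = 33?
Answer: 294127615/1211 ≈ 2.4288e+5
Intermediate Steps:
Y(m, W) = -W/1211 (Y(m, W) = W*(-1/1211) = -W/1211)
L = -25 (L = 3*(-5) - 10 = -15 - 10 = -25)
J = 242880 (J = 276*(905 - 25) = 276*880 = 242880)
J + Y(T(4*(-1)), 65) = 242880 - 1/1211*65 = 242880 - 65/1211 = 294127615/1211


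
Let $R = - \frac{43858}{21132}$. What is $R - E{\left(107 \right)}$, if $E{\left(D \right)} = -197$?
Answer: $\frac{2059573}{10566} \approx 194.92$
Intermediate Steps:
$R = - \frac{21929}{10566}$ ($R = \left(-43858\right) \frac{1}{21132} = - \frac{21929}{10566} \approx -2.0754$)
$R - E{\left(107 \right)} = - \frac{21929}{10566} - -197 = - \frac{21929}{10566} + 197 = \frac{2059573}{10566}$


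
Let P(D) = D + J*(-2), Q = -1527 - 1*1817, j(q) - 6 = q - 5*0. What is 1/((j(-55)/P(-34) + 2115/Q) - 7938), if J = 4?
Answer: -10032/79628657 ≈ -0.00012598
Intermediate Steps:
j(q) = 6 + q (j(q) = 6 + (q - 5*0) = 6 + (q + 0) = 6 + q)
Q = -3344 (Q = -1527 - 1817 = -3344)
P(D) = -8 + D (P(D) = D + 4*(-2) = D - 8 = -8 + D)
1/((j(-55)/P(-34) + 2115/Q) - 7938) = 1/(((6 - 55)/(-8 - 34) + 2115/(-3344)) - 7938) = 1/((-49/(-42) + 2115*(-1/3344)) - 7938) = 1/((-49*(-1/42) - 2115/3344) - 7938) = 1/((7/6 - 2115/3344) - 7938) = 1/(5359/10032 - 7938) = 1/(-79628657/10032) = -10032/79628657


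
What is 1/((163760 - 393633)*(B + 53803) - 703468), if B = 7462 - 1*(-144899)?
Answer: -1/47392240640 ≈ -2.1101e-11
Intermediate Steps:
B = 152361 (B = 7462 + 144899 = 152361)
1/((163760 - 393633)*(B + 53803) - 703468) = 1/((163760 - 393633)*(152361 + 53803) - 703468) = 1/(-229873*206164 - 703468) = 1/(-47391537172 - 703468) = 1/(-47392240640) = -1/47392240640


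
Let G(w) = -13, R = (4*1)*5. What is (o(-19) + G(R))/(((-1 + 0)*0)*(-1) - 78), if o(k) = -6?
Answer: 19/78 ≈ 0.24359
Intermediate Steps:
R = 20 (R = 4*5 = 20)
(o(-19) + G(R))/(((-1 + 0)*0)*(-1) - 78) = (-6 - 13)/(((-1 + 0)*0)*(-1) - 78) = -19/(-1*0*(-1) - 78) = -19/(0*(-1) - 78) = -19/(0 - 78) = -19/(-78) = -19*(-1/78) = 19/78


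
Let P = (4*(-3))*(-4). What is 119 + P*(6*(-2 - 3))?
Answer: -1321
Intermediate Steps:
P = 48 (P = -12*(-4) = 48)
119 + P*(6*(-2 - 3)) = 119 + 48*(6*(-2 - 3)) = 119 + 48*(6*(-5)) = 119 + 48*(-30) = 119 - 1440 = -1321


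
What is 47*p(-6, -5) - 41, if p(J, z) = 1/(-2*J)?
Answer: -445/12 ≈ -37.083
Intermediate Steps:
p(J, z) = -1/(2*J)
47*p(-6, -5) - 41 = 47*(-½/(-6)) - 41 = 47*(-½*(-⅙)) - 41 = 47*(1/12) - 41 = 47/12 - 41 = -445/12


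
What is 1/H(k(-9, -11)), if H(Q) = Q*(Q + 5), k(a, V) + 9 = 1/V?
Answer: 121/4500 ≈ 0.026889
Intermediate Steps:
k(a, V) = -9 + 1/V
H(Q) = Q*(5 + Q)
1/H(k(-9, -11)) = 1/((-9 + 1/(-11))*(5 + (-9 + 1/(-11)))) = 1/((-9 - 1/11)*(5 + (-9 - 1/11))) = 1/(-100*(5 - 100/11)/11) = 1/(-100/11*(-45/11)) = 1/(4500/121) = 121/4500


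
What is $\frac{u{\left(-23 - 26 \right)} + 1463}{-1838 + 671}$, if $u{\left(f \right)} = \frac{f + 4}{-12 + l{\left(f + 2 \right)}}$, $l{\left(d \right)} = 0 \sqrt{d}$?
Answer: $- \frac{5867}{4668} \approx -1.2569$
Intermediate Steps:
$l{\left(d \right)} = 0$
$u{\left(f \right)} = - \frac{1}{3} - \frac{f}{12}$ ($u{\left(f \right)} = \frac{f + 4}{-12 + 0} = \frac{4 + f}{-12} = \left(4 + f\right) \left(- \frac{1}{12}\right) = - \frac{1}{3} - \frac{f}{12}$)
$\frac{u{\left(-23 - 26 \right)} + 1463}{-1838 + 671} = \frac{\left(- \frac{1}{3} - \frac{-23 - 26}{12}\right) + 1463}{-1838 + 671} = \frac{\left(- \frac{1}{3} - \frac{-23 - 26}{12}\right) + 1463}{-1167} = \left(\left(- \frac{1}{3} - - \frac{49}{12}\right) + 1463\right) \left(- \frac{1}{1167}\right) = \left(\left(- \frac{1}{3} + \frac{49}{12}\right) + 1463\right) \left(- \frac{1}{1167}\right) = \left(\frac{15}{4} + 1463\right) \left(- \frac{1}{1167}\right) = \frac{5867}{4} \left(- \frac{1}{1167}\right) = - \frac{5867}{4668}$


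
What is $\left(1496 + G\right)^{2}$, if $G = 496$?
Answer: $3968064$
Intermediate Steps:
$\left(1496 + G\right)^{2} = \left(1496 + 496\right)^{2} = 1992^{2} = 3968064$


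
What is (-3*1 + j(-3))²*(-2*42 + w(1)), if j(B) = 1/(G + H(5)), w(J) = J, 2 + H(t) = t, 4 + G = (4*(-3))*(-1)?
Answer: -84992/121 ≈ -702.41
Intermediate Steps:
G = 8 (G = -4 + (4*(-3))*(-1) = -4 - 12*(-1) = -4 + 12 = 8)
H(t) = -2 + t
j(B) = 1/11 (j(B) = 1/(8 + (-2 + 5)) = 1/(8 + 3) = 1/11)
(-3*1 + j(-3))²*(-2*42 + w(1)) = (-3*1 + 1/11)²*(-2*42 + 1) = (-3 + 1/11)²*(-84 + 1) = (-32/11)²*(-83) = (1024/121)*(-83) = -84992/121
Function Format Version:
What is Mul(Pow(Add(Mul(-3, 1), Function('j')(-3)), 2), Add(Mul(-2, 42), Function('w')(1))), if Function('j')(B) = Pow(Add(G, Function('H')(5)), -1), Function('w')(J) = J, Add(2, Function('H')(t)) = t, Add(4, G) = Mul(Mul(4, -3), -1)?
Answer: Rational(-84992, 121) ≈ -702.41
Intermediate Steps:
G = 8 (G = Add(-4, Mul(Mul(4, -3), -1)) = Add(-4, Mul(-12, -1)) = Add(-4, 12) = 8)
Function('H')(t) = Add(-2, t)
Function('j')(B) = Rational(1, 11) (Function('j')(B) = Pow(Add(8, Add(-2, 5)), -1) = Pow(Add(8, 3), -1) = Pow(11, -1) = Rational(1, 11))
Mul(Pow(Add(Mul(-3, 1), Function('j')(-3)), 2), Add(Mul(-2, 42), Function('w')(1))) = Mul(Pow(Add(Mul(-3, 1), Rational(1, 11)), 2), Add(Mul(-2, 42), 1)) = Mul(Pow(Add(-3, Rational(1, 11)), 2), Add(-84, 1)) = Mul(Pow(Rational(-32, 11), 2), -83) = Mul(Rational(1024, 121), -83) = Rational(-84992, 121)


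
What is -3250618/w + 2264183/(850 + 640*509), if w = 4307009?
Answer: 1241453173381/200958887070 ≈ 6.1777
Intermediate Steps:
-3250618/w + 2264183/(850 + 640*509) = -3250618/4307009 + 2264183/(850 + 640*509) = -3250618*1/4307009 + 2264183/(850 + 325760) = -464374/615287 + 2264183/326610 = 1241453173381/200958887070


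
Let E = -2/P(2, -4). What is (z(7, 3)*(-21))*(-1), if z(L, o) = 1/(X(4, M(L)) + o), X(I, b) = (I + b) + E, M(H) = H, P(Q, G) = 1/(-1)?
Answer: 21/16 ≈ 1.3125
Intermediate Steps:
P(Q, G) = -1
E = 2 (E = -2/(-1) = -2*(-1) = 2)
X(I, b) = 2 + I + b (X(I, b) = (I + b) + 2 = 2 + I + b)
z(L, o) = 1/(6 + L + o) (z(L, o) = 1/((2 + 4 + L) + o) = 1/((6 + L) + o) = 1/(6 + L + o))
(z(7, 3)*(-21))*(-1) = (-21/(6 + 7 + 3))*(-1) = (-21/16)*(-1) = ((1/16)*(-21))*(-1) = -21/16*(-1) = 21/16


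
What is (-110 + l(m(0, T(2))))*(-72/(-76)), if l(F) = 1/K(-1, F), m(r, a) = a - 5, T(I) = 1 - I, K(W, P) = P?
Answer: -1983/19 ≈ -104.37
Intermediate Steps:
m(r, a) = -5 + a
l(F) = 1/F
(-110 + l(m(0, T(2))))*(-72/(-76)) = (-110 + 1/(-5 + (1 - 1*2)))*(-72/(-76)) = (-110 + 1/(-5 + (1 - 2)))*(-72*(-1/76)) = (-110 + 1/(-5 - 1))*(18/19) = (-110 + 1/(-6))*(18/19) = (-110 - 1/6)*(18/19) = -661/6*18/19 = -1983/19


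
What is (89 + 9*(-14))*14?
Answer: -518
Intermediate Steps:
(89 + 9*(-14))*14 = (89 - 126)*14 = -37*14 = -518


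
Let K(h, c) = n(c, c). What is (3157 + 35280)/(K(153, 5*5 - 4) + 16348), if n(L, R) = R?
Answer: 38437/16369 ≈ 2.3482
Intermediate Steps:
K(h, c) = c
(3157 + 35280)/(K(153, 5*5 - 4) + 16348) = (3157 + 35280)/((5*5 - 4) + 16348) = 38437/((25 - 4) + 16348) = 38437/(21 + 16348) = 38437/16369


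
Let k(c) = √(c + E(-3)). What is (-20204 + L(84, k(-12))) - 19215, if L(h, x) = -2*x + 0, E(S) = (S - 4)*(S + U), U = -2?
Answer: -39419 - 2*√23 ≈ -39429.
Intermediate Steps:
E(S) = (-4 + S)*(-2 + S) (E(S) = (S - 4)*(S - 2) = (-4 + S)*(-2 + S))
k(c) = √(35 + c) (k(c) = √(c + (8 + (-3)² - 6*(-3))) = √(c + (8 + 9 + 18)) = √(c + 35) = √(35 + c))
L(h, x) = -2*x
(-20204 + L(84, k(-12))) - 19215 = (-20204 - 2*√(35 - 12)) - 19215 = (-20204 - 2*√23) - 19215 = -39419 - 2*√23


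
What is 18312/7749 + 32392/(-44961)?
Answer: 9084448/5530203 ≈ 1.6427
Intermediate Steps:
18312/7749 + 32392/(-44961) = 18312*(1/7749) + 32392*(-1/44961) = 872/369 - 32392/44961 = 9084448/5530203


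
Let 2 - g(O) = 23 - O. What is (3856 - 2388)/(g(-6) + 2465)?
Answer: 734/1219 ≈ 0.60213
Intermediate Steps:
g(O) = -21 + O (g(O) = 2 - (23 - O) = 2 + (-23 + O) = -21 + O)
(3856 - 2388)/(g(-6) + 2465) = (3856 - 2388)/((-21 - 6) + 2465) = 1468/(-27 + 2465) = 1468/2438 = 1468*(1/2438) = 734/1219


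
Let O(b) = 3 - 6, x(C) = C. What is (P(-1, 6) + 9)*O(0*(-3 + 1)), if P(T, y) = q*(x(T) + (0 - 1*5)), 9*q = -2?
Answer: -31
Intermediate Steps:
q = -2/9 (q = (1/9)*(-2) = -2/9 ≈ -0.22222)
P(T, y) = 10/9 - 2*T/9 (P(T, y) = -2*(T + (0 - 1*5))/9 = -2*(T + (0 - 5))/9 = -2*(T - 5)/9 = -2*(-5 + T)/9 = 10/9 - 2*T/9)
O(b) = -3
(P(-1, 6) + 9)*O(0*(-3 + 1)) = ((10/9 - 2/9*(-1)) + 9)*(-3) = ((10/9 + 2/9) + 9)*(-3) = (4/3 + 9)*(-3) = (31/3)*(-3) = -31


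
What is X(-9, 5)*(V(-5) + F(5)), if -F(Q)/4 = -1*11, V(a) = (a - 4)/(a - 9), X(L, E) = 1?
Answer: 625/14 ≈ 44.643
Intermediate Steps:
V(a) = (-4 + a)/(-9 + a)
F(Q) = 44 (F(Q) = -(-4)*11 = -4*(-11) = 44)
X(-9, 5)*(V(-5) + F(5)) = 1*((-4 - 5)/(-9 - 5) + 44) = 1*(-9/(-14) + 44) = 1*(-1/14*(-9) + 44) = 1*(9/14 + 44) = 1*(625/14) = 625/14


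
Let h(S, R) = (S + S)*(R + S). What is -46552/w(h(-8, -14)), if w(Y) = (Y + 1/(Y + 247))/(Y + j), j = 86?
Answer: -4071158608/70283 ≈ -57925.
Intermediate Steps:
h(S, R) = 2*S*(R + S) (h(S, R) = (2*S)*(R + S) = 2*S*(R + S))
w(Y) = (Y + 1/(247 + Y))/(86 + Y) (w(Y) = (Y + 1/(Y + 247))/(Y + 86) = (Y + 1/(247 + Y))/(86 + Y))
-46552/w(h(-8, -14)) = -46552*(21242 + (2*(-8)*(-14 - 8))² + 333*(2*(-8)*(-14 - 8)))/(1 + (2*(-8)*(-14 - 8))² + 247*(2*(-8)*(-14 - 8))) = -46552*(21242 + (2*(-8)*(-22))² + 333*(2*(-8)*(-22)))/(1 + (2*(-8)*(-22))² + 247*(2*(-8)*(-22))) = -46552*(21242 + 352² + 333*352)/(1 + 352² + 247*352) = -46552*(21242 + 123904 + 117216)/(1 + 123904 + 86944) = -46552/(210849/262362) = -46552/((1/262362)*210849) = -46552/70283/87454 = -46552*87454/70283 = -4071158608/70283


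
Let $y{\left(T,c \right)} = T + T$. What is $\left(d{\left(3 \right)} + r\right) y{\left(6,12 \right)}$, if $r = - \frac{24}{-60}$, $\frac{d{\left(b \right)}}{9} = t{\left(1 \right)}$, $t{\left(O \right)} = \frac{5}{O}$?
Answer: $\frac{2724}{5} \approx 544.8$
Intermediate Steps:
$d{\left(b \right)} = 45$ ($d{\left(b \right)} = 9 \cdot \frac{5}{1} = 9 \cdot 5 \cdot 1 = 9 \cdot 5 = 45$)
$y{\left(T,c \right)} = 2 T$
$r = \frac{2}{5}$ ($r = \left(-24\right) \left(- \frac{1}{60}\right) = \frac{2}{5} \approx 0.4$)
$\left(d{\left(3 \right)} + r\right) y{\left(6,12 \right)} = \left(45 + \frac{2}{5}\right) 2 \cdot 6 = \frac{227}{5} \cdot 12 = \frac{2724}{5}$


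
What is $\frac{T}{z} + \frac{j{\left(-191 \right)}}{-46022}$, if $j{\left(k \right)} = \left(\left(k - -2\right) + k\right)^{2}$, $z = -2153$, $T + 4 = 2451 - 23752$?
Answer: $\frac{334802755}{49542683} \approx 6.7579$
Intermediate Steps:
$T = -21305$ ($T = -4 + \left(2451 - 23752\right) = -4 - 21301 = -21305$)
$j{\left(k \right)} = \left(2 + 2 k\right)^{2}$ ($j{\left(k \right)} = \left(\left(k + 2\right) + k\right)^{2} = \left(\left(2 + k\right) + k\right)^{2} = \left(2 + 2 k\right)^{2}$)
$\frac{T}{z} + \frac{j{\left(-191 \right)}}{-46022} = - \frac{21305}{-2153} + \frac{4 \left(1 - 191\right)^{2}}{-46022} = \left(-21305\right) \left(- \frac{1}{2153}\right) + 4 \left(-190\right)^{2} \left(- \frac{1}{46022}\right) = \frac{21305}{2153} + 4 \cdot 36100 \left(- \frac{1}{46022}\right) = \frac{21305}{2153} + 144400 \left(- \frac{1}{46022}\right) = \frac{21305}{2153} - \frac{72200}{23011} = \frac{334802755}{49542683}$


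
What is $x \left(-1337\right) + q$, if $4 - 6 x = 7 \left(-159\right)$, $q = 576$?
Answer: $- \frac{1489973}{6} \approx -2.4833 \cdot 10^{5}$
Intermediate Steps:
$x = \frac{1117}{6}$ ($x = \frac{2}{3} - \frac{7 \left(-159\right)}{6} = \frac{2}{3} - - \frac{371}{2} = \frac{2}{3} + \frac{371}{2} = \frac{1117}{6} \approx 186.17$)
$x \left(-1337\right) + q = \frac{1117}{6} \left(-1337\right) + 576 = - \frac{1493429}{6} + 576 = - \frac{1489973}{6}$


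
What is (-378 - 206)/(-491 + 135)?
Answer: 146/89 ≈ 1.6404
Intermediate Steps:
(-378 - 206)/(-491 + 135) = -584/(-356) = -584*(-1/356) = 146/89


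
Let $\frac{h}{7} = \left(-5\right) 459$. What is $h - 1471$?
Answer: $-17536$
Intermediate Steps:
$h = -16065$ ($h = 7 \left(\left(-5\right) 459\right) = 7 \left(-2295\right) = -16065$)
$h - 1471 = -16065 - 1471 = -17536$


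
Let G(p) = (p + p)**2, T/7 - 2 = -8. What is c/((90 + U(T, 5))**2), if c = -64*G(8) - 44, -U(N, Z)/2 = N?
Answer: -1369/2523 ≈ -0.54261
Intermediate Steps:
T = -42 (T = 14 + 7*(-8) = 14 - 56 = -42)
U(N, Z) = -2*N
G(p) = 4*p**2 (G(p) = (2*p)**2 = 4*p**2)
c = -16428 (c = -256*8**2 - 44 = -256*64 - 44 = -64*256 - 44 = -16384 - 44 = -16428)
c/((90 + U(T, 5))**2) = -16428/(90 - 2*(-42))**2 = -16428/(90 + 84)**2 = -16428/(174**2) = -16428/30276 = -16428*1/30276 = -1369/2523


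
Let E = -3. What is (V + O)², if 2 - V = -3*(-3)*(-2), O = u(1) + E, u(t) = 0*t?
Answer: 289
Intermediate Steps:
u(t) = 0
O = -3 (O = 0 - 3 = -3)
V = 20 (V = 2 - (-3*(-3))*(-2) = 2 - 9*(-2) = 2 - 1*(-18) = 2 + 18 = 20)
(V + O)² = (20 - 3)² = 17² = 289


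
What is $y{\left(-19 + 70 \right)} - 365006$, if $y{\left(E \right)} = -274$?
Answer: $-365280$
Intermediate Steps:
$y{\left(-19 + 70 \right)} - 365006 = -274 - 365006 = -365280$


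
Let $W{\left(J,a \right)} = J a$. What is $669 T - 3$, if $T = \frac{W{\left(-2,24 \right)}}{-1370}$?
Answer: $\frac{14001}{685} \approx 20.439$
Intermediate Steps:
$T = \frac{24}{685}$ ($T = \frac{\left(-2\right) 24}{-1370} = \left(-48\right) \left(- \frac{1}{1370}\right) = \frac{24}{685} \approx 0.035037$)
$669 T - 3 = 669 \cdot \frac{24}{685} - 3 = \frac{16056}{685} - 3 = \frac{14001}{685}$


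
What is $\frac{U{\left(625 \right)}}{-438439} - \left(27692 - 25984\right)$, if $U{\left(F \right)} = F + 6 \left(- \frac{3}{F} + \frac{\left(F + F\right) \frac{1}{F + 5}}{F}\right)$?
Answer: $- \frac{9828714485497}{5754511875} \approx -1708.0$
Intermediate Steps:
$U{\left(F \right)} = F - \frac{18}{F} + \frac{12}{5 + F}$ ($U{\left(F \right)} = F + 6 \left(- \frac{3}{F} + \frac{2 F \frac{1}{5 + F}}{F}\right) = F + 6 \left(- \frac{3}{F} + \frac{2}{5 + F}\right) = F + \left(- \frac{18}{F} + \frac{12}{5 + F}\right) = F - \frac{18}{F} + \frac{12}{5 + F}$)
$\frac{U{\left(625 \right)}}{-438439} - \left(27692 - 25984\right) = \frac{\frac{1}{625} \frac{1}{5 + 625} \left(-90 + 625^{3} - 3750 + 5 \cdot 625^{2}\right)}{-438439} - \left(27692 - 25984\right) = \frac{-90 + 244140625 - 3750 + 5 \cdot 390625}{625 \cdot 630} \left(- \frac{1}{438439}\right) - \left(27692 - 25984\right) = \frac{1}{625} \cdot \frac{1}{630} \left(-90 + 244140625 - 3750 + 1953125\right) \left(- \frac{1}{438439}\right) - 1708 = \frac{1}{625} \cdot \frac{1}{630} \cdot 246089910 \left(- \frac{1}{438439}\right) - 1708 = \frac{8202997}{13125} \left(- \frac{1}{438439}\right) - 1708 = - \frac{8202997}{5754511875} - 1708 = - \frac{9828714485497}{5754511875}$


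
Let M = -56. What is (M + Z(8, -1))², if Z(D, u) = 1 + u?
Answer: 3136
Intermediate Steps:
(M + Z(8, -1))² = (-56 + (1 - 1))² = (-56 + 0)² = (-56)² = 3136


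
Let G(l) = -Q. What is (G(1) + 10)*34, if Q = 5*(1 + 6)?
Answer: -850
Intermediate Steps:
Q = 35 (Q = 5*7 = 35)
G(l) = -35 (G(l) = -1*35 = -35)
(G(1) + 10)*34 = (-35 + 10)*34 = -25*34 = -850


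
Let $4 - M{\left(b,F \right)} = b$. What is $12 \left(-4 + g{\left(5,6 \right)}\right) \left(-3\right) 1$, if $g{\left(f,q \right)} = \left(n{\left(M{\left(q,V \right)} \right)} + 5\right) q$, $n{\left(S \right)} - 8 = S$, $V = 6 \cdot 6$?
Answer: $-2232$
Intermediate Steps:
$V = 36$
$M{\left(b,F \right)} = 4 - b$
$n{\left(S \right)} = 8 + S$
$g{\left(f,q \right)} = q \left(17 - q\right)$ ($g{\left(f,q \right)} = \left(\left(8 - \left(-4 + q\right)\right) + 5\right) q = \left(\left(12 - q\right) + 5\right) q = \left(17 - q\right) q = q \left(17 - q\right)$)
$12 \left(-4 + g{\left(5,6 \right)}\right) \left(-3\right) 1 = 12 \left(-4 + 6 \left(17 - 6\right)\right) \left(-3\right) 1 = 12 \left(-4 + 6 \cdot 11\right) \left(-3\right) 1 = 12 \left(-4 + 66\right) \left(-3\right) 1 = 12 \cdot 62 \left(-3\right) 1 = 12 \left(-186\right) 1 = \left(-2232\right) 1 = -2232$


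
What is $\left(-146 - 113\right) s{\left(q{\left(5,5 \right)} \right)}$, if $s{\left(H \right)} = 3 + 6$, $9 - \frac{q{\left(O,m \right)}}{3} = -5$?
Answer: $-2331$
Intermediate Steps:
$q{\left(O,m \right)} = 42$ ($q{\left(O,m \right)} = 27 - -15 = 27 + 15 = 42$)
$s{\left(H \right)} = 9$
$\left(-146 - 113\right) s{\left(q{\left(5,5 \right)} \right)} = \left(-146 - 113\right) 9 = \left(-259\right) 9 = -2331$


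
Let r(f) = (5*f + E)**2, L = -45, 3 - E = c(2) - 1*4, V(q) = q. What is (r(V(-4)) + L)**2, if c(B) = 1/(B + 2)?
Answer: 4363921/256 ≈ 17047.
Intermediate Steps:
c(B) = 1/(2 + B)
E = 27/4 (E = 3 - (1/(2 + 2) - 1*4) = 3 - (1/4 - 4) = 3 - 1*(-15/4) = 3 + 15/4 = 27/4 ≈ 6.7500)
r(f) = (27/4 + 5*f)**2 (r(f) = (5*f + 27/4)**2 = (27/4 + 5*f)**2)
(r(V(-4)) + L)**2 = ((27 + 20*(-4))**2/16 - 45)**2 = ((27 - 80)**2/16 - 45)**2 = ((1/16)*(-53)**2 - 45)**2 = ((1/16)*2809 - 45)**2 = (2809/16 - 45)**2 = (2089/16)**2 = 4363921/256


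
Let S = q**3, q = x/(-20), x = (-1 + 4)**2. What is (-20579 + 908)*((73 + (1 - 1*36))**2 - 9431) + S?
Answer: 1256898215271/8000 ≈ 1.5711e+8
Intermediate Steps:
x = 9 (x = 3**2 = 9)
q = -9/20 (q = 9/(-20) = 9*(-1/20) = -9/20 ≈ -0.45000)
S = -729/8000 (S = (-9/20)**3 = -729/8000 ≈ -0.091125)
(-20579 + 908)*((73 + (1 - 1*36))**2 - 9431) + S = (-20579 + 908)*((73 + (1 - 1*36))**2 - 9431) - 729/8000 = -19671*((73 + (1 - 36))**2 - 9431) - 729/8000 = -19671*((73 - 35)**2 - 9431) - 729/8000 = -19671*(38**2 - 9431) - 729/8000 = -19671*(1444 - 9431) - 729/8000 = -19671*(-7987) - 729/8000 = 157112277 - 729/8000 = 1256898215271/8000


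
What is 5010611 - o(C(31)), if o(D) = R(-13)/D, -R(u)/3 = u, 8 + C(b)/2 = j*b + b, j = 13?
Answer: 1423013511/284 ≈ 5.0106e+6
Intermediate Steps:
C(b) = -16 + 28*b (C(b) = -16 + 2*(13*b + b) = -16 + 2*(14*b) = -16 + 28*b)
R(u) = -3*u
o(D) = 39/D (o(D) = (-3*(-13))/D = 39/D)
5010611 - o(C(31)) = 5010611 - 39/(-16 + 28*31) = 5010611 - 39/(-16 + 868) = 5010611 - 39/852 = 5010611 - 1*13/284 = 5010611 - 13/284 = 1423013511/284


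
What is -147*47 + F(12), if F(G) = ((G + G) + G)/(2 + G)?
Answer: -48345/7 ≈ -6906.4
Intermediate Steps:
F(G) = 3*G/(2 + G) (F(G) = (2*G + G)/(2 + G) = (3*G)/(2 + G) = 3*G/(2 + G))
-147*47 + F(12) = -147*47 + 3*12/(2 + 12) = -6909 + 3*12/14 = -6909 + 3*12*(1/14) = -6909 + 18/7 = -48345/7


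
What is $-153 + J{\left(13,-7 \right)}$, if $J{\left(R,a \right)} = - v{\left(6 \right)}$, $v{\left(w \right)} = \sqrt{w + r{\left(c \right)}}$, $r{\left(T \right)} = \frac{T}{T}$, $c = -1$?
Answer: $-153 - \sqrt{7} \approx -155.65$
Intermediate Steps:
$r{\left(T \right)} = 1$
$v{\left(w \right)} = \sqrt{1 + w}$ ($v{\left(w \right)} = \sqrt{w + 1} = \sqrt{1 + w}$)
$J{\left(R,a \right)} = - \sqrt{7}$ ($J{\left(R,a \right)} = - \sqrt{1 + 6} = - \sqrt{7}$)
$-153 + J{\left(13,-7 \right)} = -153 - \sqrt{7}$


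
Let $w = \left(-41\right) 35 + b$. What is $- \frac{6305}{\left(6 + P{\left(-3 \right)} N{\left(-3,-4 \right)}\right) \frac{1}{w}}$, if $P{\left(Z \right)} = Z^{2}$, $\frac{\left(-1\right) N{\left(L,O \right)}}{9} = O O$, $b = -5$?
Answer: $- \frac{302640}{43} \approx -7038.1$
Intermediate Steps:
$N{\left(L,O \right)} = - 9 O^{2}$ ($N{\left(L,O \right)} = - 9 O O = - 9 O^{2}$)
$w = -1440$ ($w = \left(-41\right) 35 - 5 = -1435 - 5 = -1440$)
$- \frac{6305}{\left(6 + P{\left(-3 \right)} N{\left(-3,-4 \right)}\right) \frac{1}{w}} = - \frac{6305}{\left(6 + \left(-3\right)^{2} \left(- 9 \left(-4\right)^{2}\right)\right) \frac{1}{-1440}} = - \frac{6305}{\left(6 + 9 \left(\left(-9\right) 16\right)\right) \left(- \frac{1}{1440}\right)} = - \frac{6305}{\left(6 + 9 \left(-144\right)\right) \left(- \frac{1}{1440}\right)} = - \frac{6305}{\left(6 - 1296\right) \left(- \frac{1}{1440}\right)} = - \frac{6305}{\left(-1290\right) \left(- \frac{1}{1440}\right)} = - \frac{6305}{\frac{43}{48}} = \left(-6305\right) \frac{48}{43} = - \frac{302640}{43}$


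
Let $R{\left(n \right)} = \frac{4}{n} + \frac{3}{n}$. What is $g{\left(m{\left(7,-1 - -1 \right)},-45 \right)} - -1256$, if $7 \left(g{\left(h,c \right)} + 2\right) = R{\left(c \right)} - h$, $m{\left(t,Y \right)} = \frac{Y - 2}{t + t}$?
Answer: $\frac{2765066}{2205} \approx 1254.0$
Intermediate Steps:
$R{\left(n \right)} = \frac{7}{n}$
$m{\left(t,Y \right)} = \frac{-2 + Y}{2 t}$
$g{\left(h,c \right)} = -2 + \frac{1}{c} - \frac{h}{7}$ ($g{\left(h,c \right)} = -2 + \frac{\frac{7}{c} - h}{7} = -2 + \frac{- h + \frac{7}{c}}{7} = -2 - \left(- \frac{1}{c} + \frac{h}{7}\right) = -2 + \frac{1}{c} - \frac{h}{7}$)
$g{\left(m{\left(7,-1 - -1 \right)},-45 \right)} - -1256 = \left(-2 + \frac{1}{-45} - \frac{\frac{1}{2} \cdot \frac{1}{7} \left(-2 - 0\right)}{7}\right) - -1256 = \left(-2 - \frac{1}{45} - \frac{\frac{1}{2} \cdot \frac{1}{7} \left(-2 + \left(-1 + 1\right)\right)}{7}\right) + 1256 = \left(-2 - \frac{1}{45} - \frac{\frac{1}{2} \cdot \frac{1}{7} \left(-2 + 0\right)}{7}\right) + 1256 = \left(-2 - \frac{1}{45} - \frac{\frac{1}{2} \cdot \frac{1}{7} \left(-2\right)}{7}\right) + 1256 = \left(-2 - \frac{1}{45} - - \frac{1}{49}\right) + 1256 = \left(-2 - \frac{1}{45} + \frac{1}{49}\right) + 1256 = - \frac{4414}{2205} + 1256 = \frac{2765066}{2205}$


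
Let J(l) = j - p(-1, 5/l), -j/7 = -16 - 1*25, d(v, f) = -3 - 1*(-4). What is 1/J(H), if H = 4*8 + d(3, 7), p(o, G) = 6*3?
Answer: 1/269 ≈ 0.0037175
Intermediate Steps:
d(v, f) = 1 (d(v, f) = -3 + 4 = 1)
j = 287 (j = -7*(-16 - 1*25) = -7*(-16 - 25) = -7*(-41) = 287)
p(o, G) = 18
H = 33 (H = 4*8 + 1 = 32 + 1 = 33)
J(l) = 269 (J(l) = 287 - 1*18 = 287 - 18 = 269)
1/J(H) = 1/269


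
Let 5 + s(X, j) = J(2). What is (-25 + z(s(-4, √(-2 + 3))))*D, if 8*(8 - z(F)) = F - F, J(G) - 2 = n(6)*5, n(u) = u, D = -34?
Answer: 578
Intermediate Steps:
J(G) = 32 (J(G) = 2 + 6*5 = 2 + 30 = 32)
s(X, j) = 27 (s(X, j) = -5 + 32 = 27)
z(F) = 8 (z(F) = 8 - (F - F)/8 = 8 - ⅛*0 = 8 + 0 = 8)
(-25 + z(s(-4, √(-2 + 3))))*D = (-25 + 8)*(-34) = -17*(-34) = 578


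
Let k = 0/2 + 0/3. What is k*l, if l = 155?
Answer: 0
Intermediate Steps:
k = 0 (k = 0*(½) + 0*(⅓) = 0 + 0 = 0)
k*l = 0*155 = 0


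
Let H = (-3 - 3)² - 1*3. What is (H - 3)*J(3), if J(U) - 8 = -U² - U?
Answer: -120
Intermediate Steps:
J(U) = 8 - U - U² (J(U) = 8 + (-U² - U) = 8 + (-U - U²) = 8 - U - U²)
H = 33 (H = (-6)² - 3 = 36 - 3 = 33)
(H - 3)*J(3) = (33 - 3)*(8 - 1*3 - 1*3²) = 30*(8 - 3 - 1*9) = 30*(8 - 3 - 9) = 30*(-4) = -120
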